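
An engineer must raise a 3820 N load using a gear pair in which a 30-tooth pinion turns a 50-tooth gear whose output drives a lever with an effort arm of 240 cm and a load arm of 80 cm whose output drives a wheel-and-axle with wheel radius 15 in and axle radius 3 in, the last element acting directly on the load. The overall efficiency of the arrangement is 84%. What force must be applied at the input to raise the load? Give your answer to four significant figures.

181.9 N

Gear pair MA = 50/30 = 1.6667.
Lever MA = effort arm / load arm = 240/80 = 3.
Wheel-and-axle MA = R/r = 15/3 = 5.
Combined ideal MA = 1.6667 × 3 × 5 = 25.
Actual MA = 25 × 0.84 = 21.
Effort = load / actual MA = 3820 / 21 = 181.9 N.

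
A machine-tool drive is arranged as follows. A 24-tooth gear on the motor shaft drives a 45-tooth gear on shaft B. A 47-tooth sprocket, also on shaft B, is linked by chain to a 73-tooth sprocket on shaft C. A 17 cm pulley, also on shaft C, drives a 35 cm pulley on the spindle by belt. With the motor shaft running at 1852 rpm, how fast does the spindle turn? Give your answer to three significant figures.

gear mesh 45/24 = 1.875 → 1852/1.875 = 987.73 rpm
chain 73/47 = 1.5532 → 987.73/1.5532 = 635.94 rpm
belt 35/17 = 2.0588 → 635.94/2.0588 = 308.88 rpm

309 rpm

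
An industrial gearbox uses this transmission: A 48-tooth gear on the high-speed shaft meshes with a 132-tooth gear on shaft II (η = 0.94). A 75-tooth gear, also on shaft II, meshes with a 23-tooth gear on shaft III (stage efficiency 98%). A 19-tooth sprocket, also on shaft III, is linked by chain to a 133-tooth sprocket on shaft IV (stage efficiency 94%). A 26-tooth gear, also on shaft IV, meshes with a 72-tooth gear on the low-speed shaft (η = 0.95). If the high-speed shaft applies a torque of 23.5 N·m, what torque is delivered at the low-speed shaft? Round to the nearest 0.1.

316.0 N·m

Gear mesh: ratio = 132/48 = 2.75; torque at shaft II = 23.5 × 2.75 × 0.94 = 60.747 N·m.
Gear mesh: ratio = 23/75 = 0.30667; torque at shaft III = 60.747 × 0.30667 × 0.98 = 18.257 N·m.
Chain: ratio = 133/19 = 7; torque at shaft IV = 18.257 × 7 × 0.94 = 120.13 N·m.
Gear mesh: ratio = 72/26 = 2.7692; torque at the low-speed shaft = 120.13 × 2.7692 × 0.95 = 316.03 N·m.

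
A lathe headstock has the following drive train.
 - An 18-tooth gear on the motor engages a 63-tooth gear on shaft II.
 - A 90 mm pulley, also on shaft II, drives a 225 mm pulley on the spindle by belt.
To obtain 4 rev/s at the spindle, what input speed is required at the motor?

Overall ratio R = 3.5 × 2.5 = 8.75.
Required input speed = output speed × R = 4 × 8.75 = 35 rev/s.

35 rev/s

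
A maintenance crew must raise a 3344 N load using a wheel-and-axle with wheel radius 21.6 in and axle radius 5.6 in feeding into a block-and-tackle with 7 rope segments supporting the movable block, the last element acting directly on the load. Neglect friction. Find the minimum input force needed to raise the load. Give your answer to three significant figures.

124 N

Wheel-and-axle MA = R/r = 21.6/5.6 = 3.8571.
Block-and-tackle MA = number of supporting rope parts = 7.
Combined ideal MA = 3.8571 × 7 = 27.
Effort = load / MA = 3344 / 27 = 123.85 N.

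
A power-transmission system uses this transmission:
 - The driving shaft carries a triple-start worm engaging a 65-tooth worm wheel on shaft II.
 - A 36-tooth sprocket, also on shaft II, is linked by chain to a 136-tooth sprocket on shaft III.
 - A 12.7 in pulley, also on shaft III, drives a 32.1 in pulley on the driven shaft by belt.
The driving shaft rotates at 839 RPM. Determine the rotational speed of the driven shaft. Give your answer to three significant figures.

4.06 RPM

worm 65/3 = 21.667 → 839/21.667 = 38.723 RPM
chain 136/36 = 3.7778 → 38.723/3.7778 = 10.25 RPM
belt 32.1/12.7 = 2.5276 → 10.25/2.5276 = 4.0554 RPM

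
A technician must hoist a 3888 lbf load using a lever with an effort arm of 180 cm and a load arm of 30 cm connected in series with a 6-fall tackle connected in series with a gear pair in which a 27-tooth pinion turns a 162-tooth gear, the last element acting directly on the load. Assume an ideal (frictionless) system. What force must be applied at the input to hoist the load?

Lever MA = effort arm / load arm = 180/30 = 6.
Block-and-tackle MA = number of supporting rope parts = 6.
Gear pair MA = 162/27 = 6.
Combined ideal MA = 6 × 6 × 6 = 216.
Effort = load / MA = 3888 / 216 = 18 lbf.

18 lbf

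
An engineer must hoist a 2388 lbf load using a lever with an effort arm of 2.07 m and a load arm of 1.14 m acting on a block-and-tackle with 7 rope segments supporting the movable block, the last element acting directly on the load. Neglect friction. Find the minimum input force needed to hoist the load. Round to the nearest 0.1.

187.9 lbf

Lever MA = effort arm / load arm = 2.07/1.14 = 1.8158.
Block-and-tackle MA = number of supporting rope parts = 7.
Combined ideal MA = 1.8158 × 7 = 12.711.
Effort = load / MA = 2388 / 12.711 = 187.88 lbf.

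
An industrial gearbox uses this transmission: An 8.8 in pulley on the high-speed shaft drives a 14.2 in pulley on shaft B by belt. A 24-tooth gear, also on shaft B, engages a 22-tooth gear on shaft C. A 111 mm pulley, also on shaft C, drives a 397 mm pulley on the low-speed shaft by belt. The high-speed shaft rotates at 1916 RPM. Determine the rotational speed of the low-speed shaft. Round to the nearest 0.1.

the high-speed shaft → shaft B (belt, 14.2/8.8): 1916 ÷ 1.6136 = 1187.4 RPM
shaft B → shaft C (gear mesh, 22/24): 1187.4 ÷ 0.91667 = 1295.3 RPM
shaft C → the low-speed shaft (belt, 397/111): 1295.3 ÷ 3.5766 = 362.17 RPM

362.2 RPM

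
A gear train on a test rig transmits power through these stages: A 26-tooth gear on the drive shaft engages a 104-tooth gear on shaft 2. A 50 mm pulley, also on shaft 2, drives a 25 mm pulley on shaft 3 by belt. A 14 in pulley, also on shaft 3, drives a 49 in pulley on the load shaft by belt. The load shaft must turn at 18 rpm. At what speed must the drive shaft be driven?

Overall ratio R = 4 × 0.5 × 3.5 = 7.
Required input speed = output speed × R = 18 × 7 = 126 rpm.

126 rpm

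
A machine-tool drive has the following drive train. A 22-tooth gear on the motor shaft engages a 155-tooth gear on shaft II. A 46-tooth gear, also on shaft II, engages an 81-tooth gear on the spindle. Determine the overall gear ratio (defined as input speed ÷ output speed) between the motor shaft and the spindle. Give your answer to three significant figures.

Each stage contributes driven/driver: gear mesh 155/22 = 7.0455, gear mesh 81/46 = 1.7609.
Overall: 7.0455 × 1.7609 = 12.406.

12.4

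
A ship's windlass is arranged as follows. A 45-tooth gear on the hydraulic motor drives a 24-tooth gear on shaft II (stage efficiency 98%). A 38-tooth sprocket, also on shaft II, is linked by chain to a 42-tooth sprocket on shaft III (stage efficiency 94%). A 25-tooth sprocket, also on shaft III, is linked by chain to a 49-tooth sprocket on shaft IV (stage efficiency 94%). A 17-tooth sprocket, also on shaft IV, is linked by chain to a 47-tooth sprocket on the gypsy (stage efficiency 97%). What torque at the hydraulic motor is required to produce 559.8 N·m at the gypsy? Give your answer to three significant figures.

209 N·m

Overall ratio R = 0.53333 × 1.1053 × 1.96 × 2.7647 = 3.1943; overall efficiency η = 0.98 × 0.94 × 0.94 × 0.97 = 0.8400.
Input torque = output torque / (R × η) = 559.8 / (3.1943 × 0.8400) = 208.65 N·m.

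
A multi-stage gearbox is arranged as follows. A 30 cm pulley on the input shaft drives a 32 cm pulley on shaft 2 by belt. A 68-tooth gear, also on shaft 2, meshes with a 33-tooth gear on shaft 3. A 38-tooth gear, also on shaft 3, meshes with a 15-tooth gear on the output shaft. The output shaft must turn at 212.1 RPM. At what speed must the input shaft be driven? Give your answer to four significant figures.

Overall ratio R = 1.0667 × 0.48529 × 0.39474 = 0.20433.
Required input speed = output speed × R = 212.1 × 0.20433 = 43.339 RPM.

43.34 RPM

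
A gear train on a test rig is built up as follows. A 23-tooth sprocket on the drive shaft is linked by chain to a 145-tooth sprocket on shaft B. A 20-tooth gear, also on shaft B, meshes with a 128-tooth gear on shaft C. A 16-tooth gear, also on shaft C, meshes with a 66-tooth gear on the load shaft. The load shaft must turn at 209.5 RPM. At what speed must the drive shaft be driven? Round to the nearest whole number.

Overall ratio R = 6.3043 × 6.4 × 4.125 = 166.43.
Required input speed = output speed × R = 209.5 × 166.43 = 34868 RPM.

34868 RPM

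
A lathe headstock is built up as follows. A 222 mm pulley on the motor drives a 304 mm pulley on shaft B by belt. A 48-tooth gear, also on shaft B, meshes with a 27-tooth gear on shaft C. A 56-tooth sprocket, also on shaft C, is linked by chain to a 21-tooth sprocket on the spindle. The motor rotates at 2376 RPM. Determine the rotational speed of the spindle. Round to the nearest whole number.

Belt: ratio = 304/222 = 1.3694, so shaft B turns at 2376 / 1.3694 = 1735.1 RPM.
Gear mesh: ratio = 27/48 = 0.5625, so shaft C turns at 1735.1 / 0.5625 = 3084.6 RPM.
Chain: ratio = 21/56 = 0.375, so the spindle turns at 3084.6 / 0.375 = 8225.7 RPM.

8226 RPM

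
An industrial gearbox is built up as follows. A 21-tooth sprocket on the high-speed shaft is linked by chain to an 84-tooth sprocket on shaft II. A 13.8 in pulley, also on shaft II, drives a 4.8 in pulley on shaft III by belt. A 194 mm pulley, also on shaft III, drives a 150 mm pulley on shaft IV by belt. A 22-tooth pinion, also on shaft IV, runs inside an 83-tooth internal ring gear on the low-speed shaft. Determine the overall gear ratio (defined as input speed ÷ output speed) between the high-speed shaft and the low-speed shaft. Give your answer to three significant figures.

4.06

Each stage contributes driven/driver: chain 84/21 = 4, belt 4.8/13.8 = 0.34783, belt 150/194 = 0.7732, internal gear 83/22 = 3.7727.
Overall: 4 × 0.34783 × 0.7732 × 3.7727 = 4.0585.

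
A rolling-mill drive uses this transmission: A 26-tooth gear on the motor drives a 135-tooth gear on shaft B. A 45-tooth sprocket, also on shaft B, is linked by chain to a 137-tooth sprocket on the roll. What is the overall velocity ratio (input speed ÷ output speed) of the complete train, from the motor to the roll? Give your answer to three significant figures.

15.8

Each stage contributes driven/driver: gear mesh 135/26 = 5.1923, chain 137/45 = 3.0444.
Overall: 5.1923 × 3.0444 = 15.808.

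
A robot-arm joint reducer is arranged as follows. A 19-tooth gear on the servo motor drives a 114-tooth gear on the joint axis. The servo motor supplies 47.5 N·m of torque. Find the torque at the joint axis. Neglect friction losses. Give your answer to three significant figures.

285 N·m

gear mesh 114/19 = 6 → τ = 47.5·6 = 285 N·m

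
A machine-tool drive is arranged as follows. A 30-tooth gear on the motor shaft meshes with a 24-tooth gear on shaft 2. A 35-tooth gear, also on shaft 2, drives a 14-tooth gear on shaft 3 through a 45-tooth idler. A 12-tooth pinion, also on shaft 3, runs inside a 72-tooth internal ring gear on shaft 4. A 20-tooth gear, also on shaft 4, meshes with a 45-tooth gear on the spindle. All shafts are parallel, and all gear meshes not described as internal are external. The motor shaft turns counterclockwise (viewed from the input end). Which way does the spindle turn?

counterclockwise

the motor shaft → shaft 2: external mesh, 1 reversal → CW.
shaft 2 → shaft 3: driver → idler → driven is 2 external meshes, 2 reversals → CW.
shaft 3 → shaft 4: internal mesh, same direction → CW.
shaft 4 → the spindle: external mesh, 1 reversal → CCW.
4 reversals in total — an even number — so the spindle turns the same way as the motor shaft.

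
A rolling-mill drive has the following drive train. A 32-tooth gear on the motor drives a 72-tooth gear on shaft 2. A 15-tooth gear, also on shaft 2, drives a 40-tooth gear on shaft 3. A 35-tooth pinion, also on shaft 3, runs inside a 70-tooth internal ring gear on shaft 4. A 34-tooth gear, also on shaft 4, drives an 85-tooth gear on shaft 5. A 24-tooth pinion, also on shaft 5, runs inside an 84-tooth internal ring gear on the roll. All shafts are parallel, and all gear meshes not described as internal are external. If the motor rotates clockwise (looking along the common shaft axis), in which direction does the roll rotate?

counterclockwise

the motor → shaft 2: external mesh, 1 reversal → CCW.
shaft 2 → shaft 3: external mesh, 1 reversal → CW.
shaft 3 → shaft 4: internal mesh, same direction → CW.
shaft 4 → shaft 5: external mesh, 1 reversal → CCW.
shaft 5 → the roll: internal mesh, same direction → CCW.
3 reversals in total — an odd number — so the roll turns opposite to the motor.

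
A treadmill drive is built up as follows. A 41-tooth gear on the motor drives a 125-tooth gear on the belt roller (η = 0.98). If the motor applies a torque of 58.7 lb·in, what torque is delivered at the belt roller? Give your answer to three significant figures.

gear mesh 125/41 = 3.0488 → τ = 58.7·3.0488·0.98 = 175.38 lb·in

175 lb·in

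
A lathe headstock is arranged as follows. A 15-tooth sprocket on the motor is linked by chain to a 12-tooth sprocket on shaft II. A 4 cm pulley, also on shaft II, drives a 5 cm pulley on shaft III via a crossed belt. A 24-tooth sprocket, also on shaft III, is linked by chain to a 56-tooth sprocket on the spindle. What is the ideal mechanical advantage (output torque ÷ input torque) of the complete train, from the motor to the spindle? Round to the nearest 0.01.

2.33

Each stage contributes driven/driver: chain 12/15 = 0.8, belt 5/4 = 1.25, chain 56/24 = 2.3333.
Overall: 0.8 × 1.25 × 2.3333 = 2.3333.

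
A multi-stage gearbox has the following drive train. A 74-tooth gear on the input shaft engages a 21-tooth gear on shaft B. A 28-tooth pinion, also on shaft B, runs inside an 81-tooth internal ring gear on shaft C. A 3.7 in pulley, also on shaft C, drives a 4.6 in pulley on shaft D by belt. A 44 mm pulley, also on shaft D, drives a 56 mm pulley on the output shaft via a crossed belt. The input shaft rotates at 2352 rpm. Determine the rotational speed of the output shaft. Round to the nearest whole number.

1811 rpm

the input shaft → shaft B (gear mesh, 21/74): 2352 ÷ 0.28378 = 8288 rpm
shaft B → shaft C (internal gear, 81/28): 8288 ÷ 2.8929 = 2865 rpm
shaft C → shaft D (belt, 4.6/3.7): 2865 ÷ 1.2432 = 2304.4 rpm
shaft D → the output shaft (belt, 56/44): 2304.4 ÷ 1.2727 = 1810.6 rpm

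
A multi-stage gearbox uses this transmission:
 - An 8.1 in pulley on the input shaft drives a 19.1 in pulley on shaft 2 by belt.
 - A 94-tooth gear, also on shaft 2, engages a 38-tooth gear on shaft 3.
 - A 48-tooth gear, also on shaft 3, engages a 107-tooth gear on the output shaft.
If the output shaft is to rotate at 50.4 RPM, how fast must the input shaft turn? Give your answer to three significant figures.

107 RPM

Overall ratio R = 2.358 × 0.40426 × 2.2292 = 2.1249.
Required input speed = output speed × R = 50.4 × 2.1249 = 107.1 RPM.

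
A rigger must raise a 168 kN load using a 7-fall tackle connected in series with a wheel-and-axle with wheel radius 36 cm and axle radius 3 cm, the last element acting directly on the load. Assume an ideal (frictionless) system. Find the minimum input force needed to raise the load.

2 kN

Block-and-tackle MA = number of supporting rope parts = 7.
Wheel-and-axle MA = R/r = 36/3 = 12.
Combined ideal MA = 7 × 12 = 84.
Effort = load / MA = 168 / 84 = 2 kN.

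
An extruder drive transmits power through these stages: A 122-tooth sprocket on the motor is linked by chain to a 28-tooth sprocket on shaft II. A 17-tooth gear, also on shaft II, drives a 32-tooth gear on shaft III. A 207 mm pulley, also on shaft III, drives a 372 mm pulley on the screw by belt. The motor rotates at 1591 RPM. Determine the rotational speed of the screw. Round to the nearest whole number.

Chain: ratio = 28/122 = 0.22951, so shaft II turns at 1591 / 0.22951 = 6932.2 RPM.
Gear mesh: ratio = 32/17 = 1.8824, so shaft III turns at 6932.2 / 1.8824 = 3682.7 RPM.
Belt: ratio = 372/207 = 1.7971, so the screw turns at 3682.7 / 1.7971 = 2049.3 RPM.

2049 RPM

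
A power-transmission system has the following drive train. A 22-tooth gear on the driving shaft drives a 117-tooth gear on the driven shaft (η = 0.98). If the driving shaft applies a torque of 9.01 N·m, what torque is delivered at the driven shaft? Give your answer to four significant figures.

46.96 N·m

Gear mesh: ratio = 117/22 = 5.3182; torque at the driven shaft = 9.01 × 5.3182 × 0.98 = 46.958 N·m.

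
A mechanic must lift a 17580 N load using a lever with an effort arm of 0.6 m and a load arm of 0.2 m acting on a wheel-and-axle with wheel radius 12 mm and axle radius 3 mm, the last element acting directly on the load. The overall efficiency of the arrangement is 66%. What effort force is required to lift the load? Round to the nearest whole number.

2220 N

Lever MA = effort arm / load arm = 0.6/0.2 = 3.
Wheel-and-axle MA = R/r = 12/3 = 4.
Combined ideal MA = 3 × 4 = 12.
Actual MA = 12 × 0.66 = 7.92.
Effort = load / actual MA = 17580 / 7.92 = 2219.7 N.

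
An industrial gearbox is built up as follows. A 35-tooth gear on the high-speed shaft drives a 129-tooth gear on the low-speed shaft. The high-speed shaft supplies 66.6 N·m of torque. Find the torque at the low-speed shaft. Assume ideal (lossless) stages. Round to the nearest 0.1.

245.5 N·m

After the gear mesh (129/35): 66.6 × 3.6857 = 245.47 N·m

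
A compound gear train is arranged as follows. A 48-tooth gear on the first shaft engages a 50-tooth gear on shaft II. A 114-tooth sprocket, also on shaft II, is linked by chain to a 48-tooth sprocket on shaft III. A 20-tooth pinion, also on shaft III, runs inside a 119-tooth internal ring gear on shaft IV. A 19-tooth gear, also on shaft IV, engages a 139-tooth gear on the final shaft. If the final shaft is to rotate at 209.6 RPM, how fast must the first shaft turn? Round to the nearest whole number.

Overall ratio R = 1.0417 × 0.42105 × 5.95 × 7.3158 = 19.092.
Required input speed = output speed × R = 209.6 × 19.092 = 4001.6 RPM.

4002 RPM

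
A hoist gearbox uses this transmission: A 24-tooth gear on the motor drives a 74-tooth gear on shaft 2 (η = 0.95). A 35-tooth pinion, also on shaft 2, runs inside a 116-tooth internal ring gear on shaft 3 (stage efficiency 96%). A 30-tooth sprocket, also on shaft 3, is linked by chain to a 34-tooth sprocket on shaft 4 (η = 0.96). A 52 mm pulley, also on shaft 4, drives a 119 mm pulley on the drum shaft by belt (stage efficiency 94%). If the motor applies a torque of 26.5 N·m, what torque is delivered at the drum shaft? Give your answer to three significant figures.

578 N·m

After the gear mesh (74/24): 26.5 × 3.0833 × 0.95 = 77.623 N·m
After the internal gear (116/35): 77.623 × 3.3143 × 0.96 = 246.97 N·m
After the chain (34/30): 246.97 × 1.1333 × 0.96 = 268.71 N·m
After the belt (119/52): 268.71 × 2.2885 × 0.94 = 578.03 N·m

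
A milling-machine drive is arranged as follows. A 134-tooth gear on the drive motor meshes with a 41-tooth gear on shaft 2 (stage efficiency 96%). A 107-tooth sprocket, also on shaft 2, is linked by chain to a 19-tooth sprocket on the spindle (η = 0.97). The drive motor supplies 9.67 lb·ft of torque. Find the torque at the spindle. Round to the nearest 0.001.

After the gear mesh (41/134): 9.67 × 0.30597 × 0.96 = 2.8404 lb·ft
After the chain (19/107): 2.8404 × 0.17757 × 0.97 = 0.48924 lb·ft

0.489 lb·ft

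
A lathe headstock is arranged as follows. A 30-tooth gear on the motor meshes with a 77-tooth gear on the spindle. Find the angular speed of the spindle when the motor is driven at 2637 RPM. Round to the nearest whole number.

the motor → the spindle (gear mesh, 77/30): 2637 ÷ 2.5667 = 1027.4 RPM

1027 RPM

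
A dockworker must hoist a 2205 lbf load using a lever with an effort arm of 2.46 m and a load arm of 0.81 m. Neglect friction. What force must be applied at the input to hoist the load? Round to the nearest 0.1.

Lever MA = effort arm / load arm = 2.46/0.81 = 3.037.
Effort = load / MA = 2205 / 3.037 = 726.04 lbf.

726.0 lbf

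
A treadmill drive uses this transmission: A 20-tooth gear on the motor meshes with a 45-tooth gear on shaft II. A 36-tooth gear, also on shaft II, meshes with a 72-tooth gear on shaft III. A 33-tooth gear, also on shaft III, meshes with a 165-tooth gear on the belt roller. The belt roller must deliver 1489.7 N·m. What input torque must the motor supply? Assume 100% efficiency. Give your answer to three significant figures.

Overall ratio R = 2.25 × 2 × 5 = 22.5.
Input torque = output torque / R = 1489.7 / 22.5 = 66.209 N·m.

66.2 N·m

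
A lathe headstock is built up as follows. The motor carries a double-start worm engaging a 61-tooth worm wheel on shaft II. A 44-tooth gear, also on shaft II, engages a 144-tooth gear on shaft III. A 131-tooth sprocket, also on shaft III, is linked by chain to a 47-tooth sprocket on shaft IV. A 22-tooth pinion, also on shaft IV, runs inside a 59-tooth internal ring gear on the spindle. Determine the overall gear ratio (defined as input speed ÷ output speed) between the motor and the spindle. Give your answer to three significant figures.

Each stage contributes driven/driver: worm 61/2 = 30.5, gear mesh 144/44 = 3.2727, chain 47/131 = 0.35878, internal gear 59/22 = 2.6818.
Overall: 30.5 × 3.2727 × 0.35878 × 2.6818 = 96.043.

96.0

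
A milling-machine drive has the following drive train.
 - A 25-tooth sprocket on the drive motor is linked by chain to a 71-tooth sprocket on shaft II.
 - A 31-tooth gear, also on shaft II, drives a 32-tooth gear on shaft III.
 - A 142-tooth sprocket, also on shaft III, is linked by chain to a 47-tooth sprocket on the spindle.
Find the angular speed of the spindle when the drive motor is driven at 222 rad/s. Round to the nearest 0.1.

228.8 rad/s

the drive motor → shaft II (chain, 71/25): 222 ÷ 2.84 = 78.169 rad/s
shaft II → shaft III (gear mesh, 32/31): 78.169 ÷ 1.0323 = 75.726 rad/s
shaft III → the spindle (chain, 47/142): 75.726 ÷ 0.33099 = 228.79 rad/s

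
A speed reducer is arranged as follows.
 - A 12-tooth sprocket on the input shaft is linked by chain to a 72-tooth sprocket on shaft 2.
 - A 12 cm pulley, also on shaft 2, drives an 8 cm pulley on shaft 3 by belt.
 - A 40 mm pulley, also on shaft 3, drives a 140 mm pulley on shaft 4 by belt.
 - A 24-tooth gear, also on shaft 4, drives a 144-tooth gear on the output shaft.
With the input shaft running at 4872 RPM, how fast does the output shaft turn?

chain 72/12 = 6 → 4872/6 = 812 RPM
belt 8/12 = 0.66667 → 812/0.66667 = 1218 RPM
belt 140/40 = 3.5 → 1218/3.5 = 348 RPM
gear mesh 144/24 = 6 → 348/6 = 58 RPM

58 RPM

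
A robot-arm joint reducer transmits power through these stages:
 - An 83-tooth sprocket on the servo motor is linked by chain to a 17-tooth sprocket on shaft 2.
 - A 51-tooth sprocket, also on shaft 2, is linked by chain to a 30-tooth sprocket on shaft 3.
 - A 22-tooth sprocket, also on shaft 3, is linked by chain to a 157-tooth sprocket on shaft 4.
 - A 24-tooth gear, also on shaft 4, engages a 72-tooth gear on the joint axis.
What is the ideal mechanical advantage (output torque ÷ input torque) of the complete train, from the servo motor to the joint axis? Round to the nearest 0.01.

2.58

Each stage contributes driven/driver: chain 17/83 = 0.20482, chain 30/51 = 0.58824, chain 157/22 = 7.1364, gear mesh 72/24 = 3.
Overall: 0.20482 × 0.58824 × 7.1364 × 3 = 2.5794.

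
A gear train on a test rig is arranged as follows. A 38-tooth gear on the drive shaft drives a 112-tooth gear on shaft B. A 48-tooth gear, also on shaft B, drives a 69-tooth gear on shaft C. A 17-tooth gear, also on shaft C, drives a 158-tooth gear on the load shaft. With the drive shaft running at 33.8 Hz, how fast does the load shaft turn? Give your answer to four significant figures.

0.8584 Hz

Gear mesh: ratio = 112/38 = 2.9474, so shaft B turns at 33.8 / 2.9474 = 11.468 Hz.
Gear mesh: ratio = 69/48 = 1.4375, so shaft C turns at 11.468 / 1.4375 = 7.9776 Hz.
Gear mesh: ratio = 158/17 = 9.2941, so the load shaft turns at 7.9776 / 9.2941 = 0.85835 Hz.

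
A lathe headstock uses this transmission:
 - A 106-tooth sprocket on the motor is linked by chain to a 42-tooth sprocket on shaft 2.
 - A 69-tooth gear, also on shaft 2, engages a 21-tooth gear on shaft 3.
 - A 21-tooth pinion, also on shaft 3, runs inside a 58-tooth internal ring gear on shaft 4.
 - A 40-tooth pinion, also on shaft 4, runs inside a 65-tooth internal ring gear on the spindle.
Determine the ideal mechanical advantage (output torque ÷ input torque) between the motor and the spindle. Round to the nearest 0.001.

0.541

Each stage contributes driven/driver: chain 42/106 = 0.39623, gear mesh 21/69 = 0.30435, internal gear 58/21 = 2.7619, internal gear 65/40 = 1.625.
Overall: 0.39623 × 0.30435 × 2.7619 × 1.625 = 0.54122.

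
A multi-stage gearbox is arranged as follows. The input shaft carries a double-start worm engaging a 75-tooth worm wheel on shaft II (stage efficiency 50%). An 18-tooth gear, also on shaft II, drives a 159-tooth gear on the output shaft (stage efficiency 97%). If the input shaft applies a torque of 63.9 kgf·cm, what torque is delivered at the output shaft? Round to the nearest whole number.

Worm: ratio = 75/2 = 37.5; torque at shaft II = 63.9 × 37.5 × 0.50 = 1198.1 kgf·cm.
Gear mesh: ratio = 159/18 = 8.8333; torque at the output shaft = 1198.1 × 8.8333 × 0.97 = 10266 kgf·cm.

10266 kgf·cm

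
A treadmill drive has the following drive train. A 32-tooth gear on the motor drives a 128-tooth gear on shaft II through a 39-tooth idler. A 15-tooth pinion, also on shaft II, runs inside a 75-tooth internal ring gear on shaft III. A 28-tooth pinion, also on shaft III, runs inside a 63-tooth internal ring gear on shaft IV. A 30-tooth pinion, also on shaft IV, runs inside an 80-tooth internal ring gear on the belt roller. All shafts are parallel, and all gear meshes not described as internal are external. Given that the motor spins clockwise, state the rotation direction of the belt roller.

the motor → shaft II: driver → idler → driven is 2 external meshes, 2 reversals → CW.
shaft II → shaft III: internal mesh, same direction → CW.
shaft III → shaft IV: internal mesh, same direction → CW.
shaft IV → the belt roller: internal mesh, same direction → CW.
2 reversals in total — an even number — so the belt roller turns the same way as the motor.

clockwise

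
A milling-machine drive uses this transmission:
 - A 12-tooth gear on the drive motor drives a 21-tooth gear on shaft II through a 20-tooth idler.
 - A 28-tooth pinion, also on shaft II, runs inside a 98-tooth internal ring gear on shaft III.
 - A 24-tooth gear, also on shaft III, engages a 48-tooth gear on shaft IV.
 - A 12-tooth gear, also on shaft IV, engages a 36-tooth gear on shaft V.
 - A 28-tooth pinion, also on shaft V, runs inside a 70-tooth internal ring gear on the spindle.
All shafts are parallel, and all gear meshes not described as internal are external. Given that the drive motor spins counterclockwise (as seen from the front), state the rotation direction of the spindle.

counterclockwise

the drive motor → shaft II: driver → idler → driven is 2 external meshes, 2 reversals → CCW.
shaft II → shaft III: internal mesh, same direction → CCW.
shaft III → shaft IV: external mesh, 1 reversal → CW.
shaft IV → shaft V: external mesh, 1 reversal → CCW.
shaft V → the spindle: internal mesh, same direction → CCW.
4 reversals in total — an even number — so the spindle turns the same way as the drive motor.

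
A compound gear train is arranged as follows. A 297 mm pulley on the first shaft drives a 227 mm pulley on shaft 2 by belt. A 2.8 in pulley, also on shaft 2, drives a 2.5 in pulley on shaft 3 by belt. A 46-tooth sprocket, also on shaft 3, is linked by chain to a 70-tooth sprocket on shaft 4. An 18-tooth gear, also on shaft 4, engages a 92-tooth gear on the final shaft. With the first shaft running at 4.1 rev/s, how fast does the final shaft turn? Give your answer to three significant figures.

0.772 rev/s

belt 227/297 = 0.76431 → 4.1/0.76431 = 5.3643 rev/s
belt 2.5/2.8 = 0.89286 → 5.3643/0.89286 = 6.008 rev/s
chain 70/46 = 1.5217 → 6.008/1.5217 = 3.9481 rev/s
gear mesh 92/18 = 5.1111 → 3.9481/5.1111 = 0.77246 rev/s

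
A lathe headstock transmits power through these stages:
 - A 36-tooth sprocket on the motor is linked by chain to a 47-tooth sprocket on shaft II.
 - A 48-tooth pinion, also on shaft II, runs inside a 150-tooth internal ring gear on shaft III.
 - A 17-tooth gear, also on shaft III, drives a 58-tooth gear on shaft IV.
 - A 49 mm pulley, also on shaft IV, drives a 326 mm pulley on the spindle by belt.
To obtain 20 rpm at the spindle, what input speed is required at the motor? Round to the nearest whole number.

Overall ratio R = 1.3056 × 3.125 × 3.4118 × 6.6531 = 92.607.
Required input speed = output speed × R = 20 × 92.607 = 1852.1 rpm.

1852 rpm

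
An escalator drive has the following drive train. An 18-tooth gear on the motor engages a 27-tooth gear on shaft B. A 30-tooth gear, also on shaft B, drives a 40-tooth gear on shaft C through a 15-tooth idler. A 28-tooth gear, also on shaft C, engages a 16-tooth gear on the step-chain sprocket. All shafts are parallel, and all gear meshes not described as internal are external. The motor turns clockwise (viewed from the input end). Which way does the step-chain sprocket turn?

clockwise

the motor → shaft B: external mesh, 1 reversal → CCW.
shaft B → shaft C: driver → idler → driven is 2 external meshes, 2 reversals → CCW.
shaft C → the step-chain sprocket: external mesh, 1 reversal → CW.
4 reversals in total — an even number — so the step-chain sprocket turns the same way as the motor.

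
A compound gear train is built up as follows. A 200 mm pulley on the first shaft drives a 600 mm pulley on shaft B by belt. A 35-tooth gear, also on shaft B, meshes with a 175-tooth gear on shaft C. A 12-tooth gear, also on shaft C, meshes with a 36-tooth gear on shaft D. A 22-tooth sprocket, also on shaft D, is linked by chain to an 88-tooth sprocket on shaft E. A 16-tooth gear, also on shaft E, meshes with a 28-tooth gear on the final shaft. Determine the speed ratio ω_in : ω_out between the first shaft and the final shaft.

315

Each stage contributes driven/driver: belt 600/200 = 3, gear mesh 175/35 = 5, gear mesh 36/12 = 3, chain 88/22 = 4, gear mesh 28/16 = 1.75.
Overall: 3 × 5 × 3 × 4 × 1.75 = 315.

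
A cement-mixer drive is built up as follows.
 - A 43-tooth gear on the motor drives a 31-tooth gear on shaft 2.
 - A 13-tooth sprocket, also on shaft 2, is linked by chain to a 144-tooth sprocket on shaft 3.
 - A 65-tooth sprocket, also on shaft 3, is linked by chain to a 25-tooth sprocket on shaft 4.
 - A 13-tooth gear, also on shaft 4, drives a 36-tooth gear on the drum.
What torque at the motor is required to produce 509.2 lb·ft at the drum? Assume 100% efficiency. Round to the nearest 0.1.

59.9 lb·ft

Overall ratio R = 0.72093 × 11.077 × 0.38462 × 2.7692 = 8.5055.
Input torque = output torque / R = 509.2 / 8.5055 = 59.867 lb·ft.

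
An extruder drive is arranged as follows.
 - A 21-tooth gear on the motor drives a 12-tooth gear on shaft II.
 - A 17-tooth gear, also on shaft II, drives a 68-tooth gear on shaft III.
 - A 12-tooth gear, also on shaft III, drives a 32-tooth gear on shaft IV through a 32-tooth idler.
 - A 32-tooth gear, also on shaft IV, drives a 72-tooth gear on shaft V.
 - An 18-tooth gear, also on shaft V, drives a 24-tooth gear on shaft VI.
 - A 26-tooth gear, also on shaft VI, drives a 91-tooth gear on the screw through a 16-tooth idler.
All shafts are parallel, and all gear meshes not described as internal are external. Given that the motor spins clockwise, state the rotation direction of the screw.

clockwise

the motor → shaft II: external mesh, 1 reversal → CCW.
shaft II → shaft III: external mesh, 1 reversal → CW.
shaft III → shaft IV: driver → idler → driven is 2 external meshes, 2 reversals → CW.
shaft IV → shaft V: external mesh, 1 reversal → CCW.
shaft V → shaft VI: external mesh, 1 reversal → CW.
shaft VI → the screw: driver → idler → driven is 2 external meshes, 2 reversals → CW.
8 reversals in total — an even number — so the screw turns the same way as the motor.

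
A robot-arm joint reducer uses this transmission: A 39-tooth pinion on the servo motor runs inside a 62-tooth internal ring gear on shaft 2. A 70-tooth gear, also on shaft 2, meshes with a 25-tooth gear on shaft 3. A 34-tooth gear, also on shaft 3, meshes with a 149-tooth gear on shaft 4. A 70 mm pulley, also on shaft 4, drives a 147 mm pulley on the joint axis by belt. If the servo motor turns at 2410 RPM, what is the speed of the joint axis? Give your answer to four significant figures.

the servo motor → shaft 2 (internal gear, 62/39): 2410 ÷ 1.5897 = 1516 RPM
shaft 2 → shaft 3 (gear mesh, 25/70): 1516 ÷ 0.35714 = 4244.7 RPM
shaft 3 → shaft 4 (gear mesh, 149/34): 4244.7 ÷ 4.3824 = 968.59 RPM
shaft 4 → the joint axis (belt, 147/70): 968.59 ÷ 2.1 = 461.23 RPM

461.2 RPM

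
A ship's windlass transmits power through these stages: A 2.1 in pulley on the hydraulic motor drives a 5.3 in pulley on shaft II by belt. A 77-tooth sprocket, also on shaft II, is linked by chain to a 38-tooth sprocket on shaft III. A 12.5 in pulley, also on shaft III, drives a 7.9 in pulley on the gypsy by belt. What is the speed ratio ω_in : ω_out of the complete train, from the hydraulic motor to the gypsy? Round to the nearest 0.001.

0.787

Each stage contributes driven/driver: belt 5.3/2.1 = 2.5238, chain 38/77 = 0.49351, belt 7.9/12.5 = 0.632.
Overall: 2.5238 × 0.49351 × 0.632 = 0.78717.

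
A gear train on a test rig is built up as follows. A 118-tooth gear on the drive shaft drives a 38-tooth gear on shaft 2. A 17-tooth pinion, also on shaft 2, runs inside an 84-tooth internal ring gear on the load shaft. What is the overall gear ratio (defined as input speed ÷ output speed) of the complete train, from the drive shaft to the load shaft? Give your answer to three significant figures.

1.59

Each stage contributes driven/driver: gear mesh 38/118 = 0.32203, internal gear 84/17 = 4.9412.
Overall: 0.32203 × 4.9412 = 1.5912.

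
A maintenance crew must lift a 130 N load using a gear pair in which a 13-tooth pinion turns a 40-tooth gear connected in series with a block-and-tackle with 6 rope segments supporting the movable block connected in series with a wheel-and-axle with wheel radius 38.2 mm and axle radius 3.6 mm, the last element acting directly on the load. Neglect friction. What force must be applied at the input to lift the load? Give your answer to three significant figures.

Gear pair MA = 40/13 = 3.0769.
Block-and-tackle MA = number of supporting rope parts = 6.
Wheel-and-axle MA = R/r = 38.2/3.6 = 10.611.
Combined ideal MA = 3.0769 × 6 × 10.611 = 195.9.
Effort = load / MA = 130 / 195.9 = 0.66361 N.

0.664 N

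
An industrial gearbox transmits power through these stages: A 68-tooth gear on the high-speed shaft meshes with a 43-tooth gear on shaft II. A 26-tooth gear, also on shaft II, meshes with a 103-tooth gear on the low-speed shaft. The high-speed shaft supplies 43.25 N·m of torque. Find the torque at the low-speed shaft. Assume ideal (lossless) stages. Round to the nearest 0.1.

108.3 N·m

Gear mesh: ratio = 43/68 = 0.63235; torque at shaft II = 43.25 × 0.63235 = 27.349 N·m.
Gear mesh: ratio = 103/26 = 3.9615; torque at the low-speed shaft = 27.349 × 3.9615 = 108.35 N·m.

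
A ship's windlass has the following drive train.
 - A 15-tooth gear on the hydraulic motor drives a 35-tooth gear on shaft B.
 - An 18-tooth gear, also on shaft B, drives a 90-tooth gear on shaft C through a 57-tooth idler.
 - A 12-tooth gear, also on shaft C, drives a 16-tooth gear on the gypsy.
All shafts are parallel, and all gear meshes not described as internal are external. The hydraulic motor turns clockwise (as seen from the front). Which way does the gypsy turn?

the hydraulic motor → shaft B: external mesh, 1 reversal → CCW.
shaft B → shaft C: driver → idler → driven is 2 external meshes, 2 reversals → CCW.
shaft C → the gypsy: external mesh, 1 reversal → CW.
4 reversals in total — an even number — so the gypsy turns the same way as the hydraulic motor.

clockwise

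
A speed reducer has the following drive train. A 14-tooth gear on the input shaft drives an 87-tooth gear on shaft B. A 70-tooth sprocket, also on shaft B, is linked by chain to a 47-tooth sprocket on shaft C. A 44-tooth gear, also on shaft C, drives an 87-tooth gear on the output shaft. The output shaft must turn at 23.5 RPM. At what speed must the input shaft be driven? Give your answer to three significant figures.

194 RPM

Overall ratio R = 6.2143 × 0.67143 × 1.9773 = 8.2501.
Required input speed = output speed × R = 23.5 × 8.2501 = 193.88 RPM.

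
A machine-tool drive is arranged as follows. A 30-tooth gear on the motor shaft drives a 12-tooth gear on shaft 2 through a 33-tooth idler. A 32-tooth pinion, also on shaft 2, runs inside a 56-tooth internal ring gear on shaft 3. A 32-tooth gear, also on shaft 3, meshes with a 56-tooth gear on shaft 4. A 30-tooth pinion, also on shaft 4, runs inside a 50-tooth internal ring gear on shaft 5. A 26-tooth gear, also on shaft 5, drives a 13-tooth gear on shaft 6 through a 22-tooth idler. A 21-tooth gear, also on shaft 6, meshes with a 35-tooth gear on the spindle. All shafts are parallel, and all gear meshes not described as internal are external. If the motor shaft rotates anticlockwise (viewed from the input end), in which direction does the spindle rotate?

anticlockwise

the motor shaft → shaft 2: driver → idler → driven is 2 external meshes, 2 reversals → CCW.
shaft 2 → shaft 3: internal mesh, same direction → CCW.
shaft 3 → shaft 4: external mesh, 1 reversal → CW.
shaft 4 → shaft 5: internal mesh, same direction → CW.
shaft 5 → shaft 6: driver → idler → driven is 2 external meshes, 2 reversals → CW.
shaft 6 → the spindle: external mesh, 1 reversal → CCW.
6 reversals in total — an even number — so the spindle turns the same way as the motor shaft.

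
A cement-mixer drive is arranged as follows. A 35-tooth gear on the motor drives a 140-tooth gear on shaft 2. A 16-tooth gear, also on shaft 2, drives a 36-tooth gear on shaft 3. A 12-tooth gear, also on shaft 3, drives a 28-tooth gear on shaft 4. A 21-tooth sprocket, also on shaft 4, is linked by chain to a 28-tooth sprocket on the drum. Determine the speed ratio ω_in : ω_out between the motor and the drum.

Each stage contributes driven/driver: gear mesh 140/35 = 4, gear mesh 36/16 = 2.25, gear mesh 28/12 = 2.3333, chain 28/21 = 1.3333.
Overall: 4 × 2.25 × 2.3333 × 1.3333 = 28.

28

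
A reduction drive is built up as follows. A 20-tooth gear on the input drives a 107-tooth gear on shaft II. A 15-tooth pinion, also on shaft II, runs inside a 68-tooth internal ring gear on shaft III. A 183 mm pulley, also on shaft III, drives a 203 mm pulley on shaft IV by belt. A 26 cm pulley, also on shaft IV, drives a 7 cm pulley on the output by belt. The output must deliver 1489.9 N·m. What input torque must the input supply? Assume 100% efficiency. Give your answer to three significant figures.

Overall ratio R = 5.35 × 4.5333 × 1.1093 × 0.26923 = 7.2434.
Input torque = output torque / R = 1489.9 / 7.2434 = 205.69 N·m.

206 N·m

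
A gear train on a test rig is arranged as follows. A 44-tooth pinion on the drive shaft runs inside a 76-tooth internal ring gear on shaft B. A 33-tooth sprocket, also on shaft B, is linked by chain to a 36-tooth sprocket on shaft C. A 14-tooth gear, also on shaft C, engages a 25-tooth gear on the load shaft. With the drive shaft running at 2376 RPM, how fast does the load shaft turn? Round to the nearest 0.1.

Internal gear: ratio = 76/44 = 1.7273, so shaft B turns at 2376 / 1.7273 = 1375.6 RPM.
Chain: ratio = 36/33 = 1.0909, so shaft C turns at 1375.6 / 1.0909 = 1260.9 RPM.
Gear mesh: ratio = 25/14 = 1.7857, so the load shaft turns at 1260.9 / 1.7857 = 706.13 RPM.

706.1 RPM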